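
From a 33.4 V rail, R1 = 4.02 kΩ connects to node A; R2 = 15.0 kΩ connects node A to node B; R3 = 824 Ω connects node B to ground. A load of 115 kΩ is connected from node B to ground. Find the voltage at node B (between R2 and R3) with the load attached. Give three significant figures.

V ≈ 1.38 V

At node B, R3 is in parallel with the load: R3‖R_L = 818.1 Ω.
Below node A the resistance is R2 + (R3‖R_L) = 15820 Ω, so V_A = 33.4 × 15820/19840 = 26.63 V.
Then V_B = V_A × (R3‖R_L)/(R2 + R3‖R_L) = 26.63 × 818.1/15820 = 1.38 V.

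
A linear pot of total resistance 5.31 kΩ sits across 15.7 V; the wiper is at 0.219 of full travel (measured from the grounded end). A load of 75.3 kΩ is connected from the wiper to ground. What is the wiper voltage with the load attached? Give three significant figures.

V ≈ 3.40 V

The wiper splits the pot into (1−α)R = 4.147 kΩ above and αR = 1.163 kΩ below.
Lower section ‖ load = 1.145 kΩ.
V_wiper = 15.7 × 1.145/(4.147 + 1.145) = 3.40 V.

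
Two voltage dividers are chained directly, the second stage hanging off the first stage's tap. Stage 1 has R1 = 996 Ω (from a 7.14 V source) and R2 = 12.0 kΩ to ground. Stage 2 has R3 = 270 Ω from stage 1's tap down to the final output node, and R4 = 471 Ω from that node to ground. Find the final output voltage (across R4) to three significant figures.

V_out ≈ 1.87 V

Stage 2 presents R3+R4 = 741.0 Ω as a load on stage 1's tap.
Stage 1's lower leg becomes R2‖(R3+R4) = 697.9 Ω, so V_mid = 7.14 × 697.9/1694 = 2.942 V.
Stage 2 is itself unloaded: V_out = V_mid × R4/(R3+R4) = 2.942 × 471/741.0 = 1.87 V.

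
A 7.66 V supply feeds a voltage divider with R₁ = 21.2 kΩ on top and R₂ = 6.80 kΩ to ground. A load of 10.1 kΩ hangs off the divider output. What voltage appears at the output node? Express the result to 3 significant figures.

V_out ≈ 1.23 V

The load sits in parallel with R₂: R₂‖R_L = (6.80 × 10.1) / (6.80 + 10.1) = 4.064 kΩ.
V_out = 7.66 × 4.064 / (21.2 + 4.064) = 7.66 × 4.064/25.26 = 1.23 V.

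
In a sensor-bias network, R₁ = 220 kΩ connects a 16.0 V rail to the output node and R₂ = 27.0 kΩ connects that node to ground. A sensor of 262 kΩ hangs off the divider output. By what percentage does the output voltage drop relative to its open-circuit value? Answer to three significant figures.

The divider's output (Thévenin) resistance is R₁‖R₂ = 24.05 kΩ.
Fractional drop under load = R_th/(R_th + R_L) = 24.05 / (24.05 + 262) = 0.08407.
So the output falls by 8.41 %.

8.41 %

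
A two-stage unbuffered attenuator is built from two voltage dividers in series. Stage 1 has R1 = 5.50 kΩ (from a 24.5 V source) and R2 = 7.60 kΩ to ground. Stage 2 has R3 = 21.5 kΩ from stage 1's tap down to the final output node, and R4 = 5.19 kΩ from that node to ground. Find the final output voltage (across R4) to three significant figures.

V_out ≈ 2.47 V

Stage 2 presents R3+R4 = 26.69 kΩ as a load on stage 1's tap.
Stage 1's lower leg becomes R2‖(R3+R4) = 5.916 kΩ, so V_mid = 24.5 × 5.916/11.42 = 12.70 V.
Stage 2 is itself unloaded: V_out = V_mid × R4/(R3+R4) = 12.70 × 5.19/26.69 = 2.47 V.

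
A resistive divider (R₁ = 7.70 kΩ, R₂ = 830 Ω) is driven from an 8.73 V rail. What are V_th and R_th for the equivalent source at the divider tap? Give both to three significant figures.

V_th is the open-circuit tap voltage: 8.73 × 830/(7700 + 830) = 0.849 V.
With the supply zeroed, R₁ and R₂ appear in parallel from the tap: R_th = R₁‖R₂ = (7700 × 830)/8530 = 749 Ω.

V_th = 0.849 V, R_th = 749 Ω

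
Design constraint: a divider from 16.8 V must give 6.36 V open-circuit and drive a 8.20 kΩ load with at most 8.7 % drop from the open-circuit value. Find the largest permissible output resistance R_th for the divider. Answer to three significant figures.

R_th ≤ 781 Ω

Loading drop = R_th/(R_th + R_L) ≤ 0.0870, so R_th ≤ R_L · ε/(1−ε) = 8.20 kΩ × 0.0870/0.9130 = 781 Ω.
(Any R1, R2 with R2/(R1+R2) = 0.379 and R1‖R2 ≤ 781 Ω will meet the spec.)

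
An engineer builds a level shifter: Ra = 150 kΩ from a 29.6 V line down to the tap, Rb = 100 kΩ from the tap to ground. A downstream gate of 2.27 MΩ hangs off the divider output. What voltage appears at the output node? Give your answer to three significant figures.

V_out ≈ 11.5 V

The load sits in parallel with Rb: Rb‖R_L = (100 × 2270) / (100 + 2270) = 95.78 kΩ.
V_out = 29.6 × 95.78 / (150 + 95.78) = 29.6 × 95.78/245.8 = 11.5 V.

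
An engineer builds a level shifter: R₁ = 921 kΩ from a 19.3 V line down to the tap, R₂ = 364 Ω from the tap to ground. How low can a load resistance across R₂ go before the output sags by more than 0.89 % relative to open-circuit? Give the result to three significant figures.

Output resistance R_th = R₁‖R₂ = (921000 × 364)/921400 = 363.9 Ω.
The fractional drop is R_th/(R_th + R_L); requiring this ≤ 0.00890 gives R_L ≥ R_th(1/0.00890 − 1) = 363.9 × 111.4 = 40.5 kΩ.

R_L(min) ≈ 40.5 kΩ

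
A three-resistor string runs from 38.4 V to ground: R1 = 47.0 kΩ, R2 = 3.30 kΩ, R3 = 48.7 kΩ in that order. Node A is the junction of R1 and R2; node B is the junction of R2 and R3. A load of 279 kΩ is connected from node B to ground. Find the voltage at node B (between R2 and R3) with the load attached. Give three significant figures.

V ≈ 17.4 V

At node B, R3 is in parallel with the load: R3‖R_L = 41.46 kΩ.
Below node A the resistance is R2 + (R3‖R_L) = 44.76 kΩ, so V_A = 38.4 × 44.76/91.76 = 18.73 V.
Then V_B = V_A × (R3‖R_L)/(R2 + R3‖R_L) = 18.73 × 41.46/44.76 = 17.4 V.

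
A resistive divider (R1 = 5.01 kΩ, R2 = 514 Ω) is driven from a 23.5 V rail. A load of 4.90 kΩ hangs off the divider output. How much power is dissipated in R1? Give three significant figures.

P ≈ 92.3 mW

Total resistance from the source is R1 + (R2‖R_L) = 5475 Ω, so I = 23.5/5475 Ω = 4.292 mA.
P = I²·R1 = (4.292 mA)² × 5.01 kΩ = 92.3 mW.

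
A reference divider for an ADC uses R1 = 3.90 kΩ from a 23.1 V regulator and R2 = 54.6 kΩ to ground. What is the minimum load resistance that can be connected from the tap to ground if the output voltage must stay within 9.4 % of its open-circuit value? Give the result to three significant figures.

R_L(min) ≈ 35.1 kΩ

Output resistance R_th = R1‖R2 = (3.90 × 54.6)/58.50 = 3.640 kΩ.
The fractional drop is R_th/(R_th + R_L); requiring this ≤ 0.0940 gives R_L ≥ R_th(1/0.0940 − 1) = 3.640 × 9.638 = 35.1 kΩ.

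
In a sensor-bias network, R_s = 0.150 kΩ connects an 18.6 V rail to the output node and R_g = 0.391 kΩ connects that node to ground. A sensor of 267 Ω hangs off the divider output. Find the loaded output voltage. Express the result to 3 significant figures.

The load sits in parallel with R_g: R_g‖R_L = (391 × 267) / (391 + 267) = 158.7 Ω.
V_out = 18.6 × 158.7 / (150 + 158.7) = 18.6 × 158.7/308.7 = 9.56 V.

V_out ≈ 9.56 V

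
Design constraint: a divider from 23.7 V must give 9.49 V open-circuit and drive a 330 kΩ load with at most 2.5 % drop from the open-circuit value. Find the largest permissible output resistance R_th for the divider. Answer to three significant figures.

R_th ≤ 8.46 kΩ

Loading drop = R_th/(R_th + R_L) ≤ 0.0250, so R_th ≤ R_L · ε/(1−ε) = 330 kΩ × 0.0250/0.9750 = 8.46 kΩ.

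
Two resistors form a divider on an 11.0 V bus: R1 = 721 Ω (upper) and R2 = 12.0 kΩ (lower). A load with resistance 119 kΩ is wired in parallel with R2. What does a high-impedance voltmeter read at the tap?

The load sits in parallel with R2: R2‖R_L = (12000 × 119000) / (12000 + 119000) = 10900 Ω.
V_out = 11.0 × 10900 / (721 + 10900) = 11.0 × 10900/11620 = 10.3 V.
(Unloaded it would have been 10.4 V.)

V_out ≈ 10.3 V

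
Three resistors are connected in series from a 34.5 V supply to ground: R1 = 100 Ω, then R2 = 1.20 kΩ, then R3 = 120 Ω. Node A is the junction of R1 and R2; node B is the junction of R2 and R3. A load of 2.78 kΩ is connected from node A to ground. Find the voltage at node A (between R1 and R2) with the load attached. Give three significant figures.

Below node A the series string R2+R3 = 1320 Ω sits in parallel with the 2780 Ω load: 895.0 Ω.
V_A = 34.5 × 895.0/(100 + 895.0) = 31.0 V.

V ≈ 31.0 V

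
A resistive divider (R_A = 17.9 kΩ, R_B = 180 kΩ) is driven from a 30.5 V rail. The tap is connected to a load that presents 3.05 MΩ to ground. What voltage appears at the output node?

V_out ≈ 27.6 V

The load sits in parallel with R_B: R_B‖R_L = (180 × 3050) / (180 + 3050) = 170.0 kΩ.
V_out = 30.5 × 170.0 / (17.9 + 170.0) = 30.5 × 170.0/187.9 = 27.6 V.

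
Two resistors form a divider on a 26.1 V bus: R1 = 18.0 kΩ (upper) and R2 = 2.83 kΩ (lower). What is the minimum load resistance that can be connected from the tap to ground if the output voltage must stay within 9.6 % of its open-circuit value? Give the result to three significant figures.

Output resistance R_th = R1‖R2 = (18.0 × 2.83)/20.83 = 2.446 kΩ.
The fractional drop is R_th/(R_th + R_L); requiring this ≤ 0.0960 gives R_L ≥ R_th(1/0.0960 − 1) = 2.446 × 9.417 = 23.0 kΩ.

R_L(min) ≈ 23.0 kΩ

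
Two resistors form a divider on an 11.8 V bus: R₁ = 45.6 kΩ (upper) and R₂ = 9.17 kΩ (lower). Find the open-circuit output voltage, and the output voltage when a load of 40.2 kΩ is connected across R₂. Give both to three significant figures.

Open-circuit: V = 11.8 × 9.17/(45.6 + 9.17) = 1.98 V.
With the load, R₂ becomes R₂‖R_L = 7.467 kΩ, so V = 11.8 × 7.467/53.07 = 1.66 V.

Unloaded: 1.98 V; loaded: 1.66 V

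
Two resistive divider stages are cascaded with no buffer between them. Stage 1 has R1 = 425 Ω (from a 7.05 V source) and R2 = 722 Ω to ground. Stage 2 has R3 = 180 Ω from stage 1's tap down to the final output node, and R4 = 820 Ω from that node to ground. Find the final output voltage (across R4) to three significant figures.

V_out ≈ 2.87 V

Stage 2 presents R3+R4 = 1000 Ω as a load on stage 1's tap.
Stage 1's lower leg becomes R2‖(R3+R4) = 419.3 Ω, so V_mid = 7.05 × 419.3/844.3 = 3.501 V.
Stage 2 is itself unloaded: V_out = V_mid × R4/(R3+R4) = 3.501 × 820/1000 = 2.87 V.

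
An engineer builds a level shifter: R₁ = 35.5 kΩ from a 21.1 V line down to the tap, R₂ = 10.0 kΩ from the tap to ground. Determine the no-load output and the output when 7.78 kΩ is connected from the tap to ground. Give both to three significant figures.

Unloaded: 4.64 V; loaded: 2.32 V

Open-circuit: V = 21.1 × 10.0/(35.5 + 10.0) = 4.64 V.
With the load, R₂ becomes R₂‖R_L = 4.376 kΩ, so V = 21.1 × 4.376/39.88 = 2.32 V.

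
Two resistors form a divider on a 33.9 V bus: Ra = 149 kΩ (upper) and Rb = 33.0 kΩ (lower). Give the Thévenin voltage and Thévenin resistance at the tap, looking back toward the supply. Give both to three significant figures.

V_th is the open-circuit tap voltage: 33.9 × 33.0/(149 + 33.0) = 6.15 V.
With the supply zeroed, Ra and Rb appear in parallel from the tap: R_th = Ra‖Rb = (149 × 33.0)/182.0 = 27.0 kΩ.

V_th = 6.15 V, R_th = 27.0 kΩ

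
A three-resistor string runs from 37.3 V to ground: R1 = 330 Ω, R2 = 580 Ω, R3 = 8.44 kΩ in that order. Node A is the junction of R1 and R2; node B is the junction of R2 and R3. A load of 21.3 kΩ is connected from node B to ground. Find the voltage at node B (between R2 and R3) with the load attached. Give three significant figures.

V ≈ 32.4 V

At node B, R3 is in parallel with the load: R3‖R_L = 6045 Ω.
Below node A the resistance is R2 + (R3‖R_L) = 6625 Ω, so V_A = 37.3 × 6625/6955 = 35.53 V.
Then V_B = V_A × (R3‖R_L)/(R2 + R3‖R_L) = 35.53 × 6045/6625 = 32.4 V.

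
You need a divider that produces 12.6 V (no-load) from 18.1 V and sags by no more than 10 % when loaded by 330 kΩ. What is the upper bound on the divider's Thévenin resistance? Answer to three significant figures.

R_th ≤ 36.7 kΩ

Loading drop = R_th/(R_th + R_L) ≤ 0.100, so R_th ≤ R_L · ε/(1−ε) = 330 kΩ × 0.100/0.9000 = 36.7 kΩ.
(Any R1, R2 with R2/(R1+R2) = 0.696 and R1‖R2 ≤ 36.7 kΩ will meet the spec.)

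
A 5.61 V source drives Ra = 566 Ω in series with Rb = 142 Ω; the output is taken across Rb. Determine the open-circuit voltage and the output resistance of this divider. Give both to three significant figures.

V_th is the open-circuit tap voltage: 5.61 × 142/(566 + 142) = 1.13 V.
With the supply zeroed, Ra and Rb appear in parallel from the tap: R_th = Ra‖Rb = (566 × 142)/708.0 = 114 Ω.

V_th = 1.13 V, R_th = 114 Ω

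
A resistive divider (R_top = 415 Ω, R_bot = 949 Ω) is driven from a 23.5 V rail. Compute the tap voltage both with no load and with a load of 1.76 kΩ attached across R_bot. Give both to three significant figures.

Unloaded: 16.4 V; loaded: 14.0 V

Open-circuit: V = 23.5 × 949/(415 + 949) = 16.4 V.
With the load, R_bot becomes R_bot‖R_L = 616.6 Ω, so V = 23.5 × 616.6/1032 = 14.0 V.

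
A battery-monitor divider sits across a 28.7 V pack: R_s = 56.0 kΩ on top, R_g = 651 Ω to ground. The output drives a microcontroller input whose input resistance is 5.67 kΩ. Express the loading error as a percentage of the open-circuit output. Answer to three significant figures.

10.2 %

The divider's output (Thévenin) resistance is R_s‖R_g = 643.5 Ω.
Fractional drop under load = R_th/(R_th + R_L) = 643.5 / (643.5 + 5670) = 0.1019.
So the output falls by 10.2 %.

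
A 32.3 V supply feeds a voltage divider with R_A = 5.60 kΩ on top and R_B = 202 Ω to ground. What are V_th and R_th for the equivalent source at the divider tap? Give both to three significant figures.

V_th = 1.12 V, R_th = 195 Ω

V_th is the open-circuit tap voltage: 32.3 × 202/(5600 + 202) = 1.12 V.
With the supply zeroed, R_A and R_B appear in parallel from the tap: R_th = R_A‖R_B = (5600 × 202)/5802 = 195 Ω.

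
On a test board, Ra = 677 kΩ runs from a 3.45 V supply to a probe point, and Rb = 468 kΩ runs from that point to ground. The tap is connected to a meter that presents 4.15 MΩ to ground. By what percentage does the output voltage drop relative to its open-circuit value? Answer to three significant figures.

6.25 %

The divider's output (Thévenin) resistance is Ra‖Rb = 276.7 kΩ.
Fractional drop under load = R_th/(R_th + R_L) = 276.7 / (276.7 + 4150) = 0.06251.
So the output falls by 6.25 %.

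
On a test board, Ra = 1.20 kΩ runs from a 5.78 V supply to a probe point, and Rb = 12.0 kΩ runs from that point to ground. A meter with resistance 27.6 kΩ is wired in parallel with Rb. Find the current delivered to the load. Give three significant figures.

I_L ≈ 0.183 mA

Rb‖R_L = 8.364 kΩ; V_out = 5.78 × 8.364/9.564 = 5.055 V.
I_L = V_out / R_L = 5.055 / 27.6 kΩ = 0.183 mA.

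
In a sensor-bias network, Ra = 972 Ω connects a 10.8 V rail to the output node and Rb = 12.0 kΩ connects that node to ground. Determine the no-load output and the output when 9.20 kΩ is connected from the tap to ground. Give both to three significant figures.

Unloaded: 9.99 V; loaded: 9.10 V

Open-circuit: V = 10.8 × 12000/(972 + 12000) = 9.99 V.
With the load, Rb becomes Rb‖R_L = 5208 Ω, so V = 10.8 × 5208/6180 = 9.10 V.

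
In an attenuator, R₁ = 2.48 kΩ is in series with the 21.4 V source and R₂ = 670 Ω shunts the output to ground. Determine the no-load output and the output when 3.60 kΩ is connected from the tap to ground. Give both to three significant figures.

Unloaded: 4.55 V; loaded: 3.97 V

Open-circuit: V = 21.4 × 670/(2480 + 670) = 4.55 V.
With the load, R₂ becomes R₂‖R_L = 564.9 Ω, so V = 21.4 × 564.9/3045 = 3.97 V.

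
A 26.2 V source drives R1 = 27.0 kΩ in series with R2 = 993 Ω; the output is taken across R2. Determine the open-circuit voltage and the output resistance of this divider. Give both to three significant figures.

V_th = 0.929 V, R_th = 958 Ω

V_th is the open-circuit tap voltage: 26.2 × 993/(27000 + 993) = 0.929 V.
With the supply zeroed, R1 and R2 appear in parallel from the tap: R_th = R1‖R2 = (27000 × 993)/27990 = 958 Ω.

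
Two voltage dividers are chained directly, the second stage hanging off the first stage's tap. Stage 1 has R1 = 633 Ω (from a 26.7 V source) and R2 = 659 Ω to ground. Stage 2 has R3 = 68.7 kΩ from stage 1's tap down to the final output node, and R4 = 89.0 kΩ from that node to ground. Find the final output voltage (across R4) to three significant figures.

Stage 2 presents R3+R4 = 157700 Ω as a load on stage 1's tap.
Stage 1's lower leg becomes R2‖(R3+R4) = 656.3 Ω, so V_mid = 26.7 × 656.3/1289 = 13.59 V.
Stage 2 is itself unloaded: V_out = V_mid × R4/(R3+R4) = 13.59 × 89000/157700 = 7.67 V.

V_out ≈ 7.67 V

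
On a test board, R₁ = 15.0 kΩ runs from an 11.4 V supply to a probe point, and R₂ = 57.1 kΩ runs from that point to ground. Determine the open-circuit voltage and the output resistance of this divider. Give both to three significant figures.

V_th is the open-circuit tap voltage: 11.4 × 57.1/(15.0 + 57.1) = 9.03 V.
With the supply zeroed, R₁ and R₂ appear in parallel from the tap: R_th = R₁‖R₂ = (15.0 × 57.1)/72.10 = 11.9 kΩ.

V_th = 9.03 V, R_th = 11.9 kΩ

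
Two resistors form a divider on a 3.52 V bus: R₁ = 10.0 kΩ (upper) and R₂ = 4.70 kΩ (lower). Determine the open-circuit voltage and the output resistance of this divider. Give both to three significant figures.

V_th is the open-circuit tap voltage: 3.52 × 4.70/(10.0 + 4.70) = 1.13 V.
With the supply zeroed, R₁ and R₂ appear in parallel from the tap: R_th = R₁‖R₂ = (10.0 × 4.70)/14.70 = 3.20 kΩ.

V_th = 1.13 V, R_th = 3.20 kΩ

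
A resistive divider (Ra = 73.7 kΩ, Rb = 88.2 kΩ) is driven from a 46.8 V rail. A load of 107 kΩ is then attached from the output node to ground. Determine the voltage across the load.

V_out ≈ 18.5 V

The load sits in parallel with Rb: Rb‖R_L = (88.2 × 107) / (88.2 + 107) = 48.35 kΩ.
V_out = 46.8 × 48.35 / (73.7 + 48.35) = 46.8 × 48.35/122.0 = 18.5 V.
(Unloaded it would have been 25.5 V.)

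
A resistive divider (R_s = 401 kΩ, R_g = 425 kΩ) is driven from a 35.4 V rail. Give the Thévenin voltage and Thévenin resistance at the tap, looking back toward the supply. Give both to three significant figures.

V_th = 18.2 V, R_th = 206 kΩ

V_th is the open-circuit tap voltage: 35.4 × 425/(401 + 425) = 18.2 V.
With the supply zeroed, R_s and R_g appear in parallel from the tap: R_th = R_s‖R_g = (401 × 425)/826.0 = 206 kΩ.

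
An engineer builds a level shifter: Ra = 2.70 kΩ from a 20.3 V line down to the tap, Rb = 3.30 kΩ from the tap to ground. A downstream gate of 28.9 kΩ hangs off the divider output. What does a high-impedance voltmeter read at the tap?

The load sits in parallel with Rb: Rb‖R_L = (3.30 × 28.9) / (3.30 + 28.9) = 2.962 kΩ.
V_out = 20.3 × 2.962 / (2.70 + 2.962) = 20.3 × 2.962/5.662 = 10.6 V.

V_out ≈ 10.6 V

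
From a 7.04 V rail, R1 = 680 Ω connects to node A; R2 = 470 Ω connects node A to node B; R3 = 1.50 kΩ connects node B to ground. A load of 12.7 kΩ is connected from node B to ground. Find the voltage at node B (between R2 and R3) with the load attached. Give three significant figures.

At node B, R3 is in parallel with the load: R3‖R_L = 1342 Ω.
Below node A the resistance is R2 + (R3‖R_L) = 1812 Ω, so V_A = 7.04 × 1812/2492 = 5.119 V.
Then V_B = V_A × (R3‖R_L)/(R2 + R3‖R_L) = 5.119 × 1342/1812 = 3.79 V.

V ≈ 3.79 V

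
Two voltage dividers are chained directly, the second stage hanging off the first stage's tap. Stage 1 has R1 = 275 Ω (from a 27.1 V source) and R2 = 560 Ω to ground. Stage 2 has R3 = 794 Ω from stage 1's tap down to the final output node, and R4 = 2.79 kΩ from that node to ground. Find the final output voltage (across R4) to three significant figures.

Stage 2 presents R3+R4 = 3584 Ω as a load on stage 1's tap.
Stage 1's lower leg becomes R2‖(R3+R4) = 484.3 Ω, so V_mid = 27.1 × 484.3/759.3 = 17.29 V.
Stage 2 is itself unloaded: V_out = V_mid × R4/(R3+R4) = 17.29 × 2790/3584 = 13.5 V.

V_out ≈ 13.5 V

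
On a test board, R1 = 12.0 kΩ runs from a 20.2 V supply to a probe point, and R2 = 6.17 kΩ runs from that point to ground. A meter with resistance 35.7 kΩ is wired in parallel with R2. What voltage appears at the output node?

The load sits in parallel with R2: R2‖R_L = (6.17 × 35.7) / (6.17 + 35.7) = 5.261 kΩ.
V_out = 20.2 × 5.261 / (12.0 + 5.261) = 20.2 × 5.261/17.26 = 6.16 V.

V_out ≈ 6.16 V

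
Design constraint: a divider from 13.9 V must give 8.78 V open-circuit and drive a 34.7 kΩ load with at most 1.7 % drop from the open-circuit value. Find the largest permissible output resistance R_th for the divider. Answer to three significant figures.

Loading drop = R_th/(R_th + R_L) ≤ 0.0170, so R_th ≤ R_L · ε/(1−ε) = 34.7 kΩ × 0.0170/0.9830 = 600 Ω.

R_th ≤ 600 Ω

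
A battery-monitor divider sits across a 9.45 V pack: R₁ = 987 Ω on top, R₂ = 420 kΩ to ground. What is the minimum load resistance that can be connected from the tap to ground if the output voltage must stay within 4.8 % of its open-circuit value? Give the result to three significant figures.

R_L(min) ≈ 19.5 kΩ

Output resistance R_th = R₁‖R₂ = (987 × 420000)/421000 = 984.7 Ω.
The fractional drop is R_th/(R_th + R_L); requiring this ≤ 0.0480 gives R_L ≥ R_th(1/0.0480 − 1) = 984.7 × 19.83 = 19.5 kΩ.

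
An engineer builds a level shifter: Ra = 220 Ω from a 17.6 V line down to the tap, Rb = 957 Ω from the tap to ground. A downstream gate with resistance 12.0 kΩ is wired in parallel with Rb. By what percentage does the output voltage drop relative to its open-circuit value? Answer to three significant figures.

The divider's output (Thévenin) resistance is Ra‖Rb = 178.9 Ω.
Fractional drop under load = R_th/(R_th + R_L) = 178.9 / (178.9 + 12000) = 0.01469.
So the output falls by 1.47 %.

1.47 %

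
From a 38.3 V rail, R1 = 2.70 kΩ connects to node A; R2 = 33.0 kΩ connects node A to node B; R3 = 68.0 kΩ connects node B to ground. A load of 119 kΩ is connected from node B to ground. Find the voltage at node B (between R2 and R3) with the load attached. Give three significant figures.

V ≈ 21.0 V

At node B, R3 is in parallel with the load: R3‖R_L = 43.27 kΩ.
Below node A the resistance is R2 + (R3‖R_L) = 76.27 kΩ, so V_A = 38.3 × 76.27/78.97 = 36.99 V.
Then V_B = V_A × (R3‖R_L)/(R2 + R3‖R_L) = 36.99 × 43.27/76.27 = 21.0 V.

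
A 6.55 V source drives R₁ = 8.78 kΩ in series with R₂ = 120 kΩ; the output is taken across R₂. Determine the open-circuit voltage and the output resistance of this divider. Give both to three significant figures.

V_th = 6.10 V, R_th = 8.18 kΩ

V_th is the open-circuit tap voltage: 6.55 × 120/(8.78 + 120) = 6.10 V.
With the supply zeroed, R₁ and R₂ appear in parallel from the tap: R_th = R₁‖R₂ = (8.78 × 120)/128.8 = 8.18 kΩ.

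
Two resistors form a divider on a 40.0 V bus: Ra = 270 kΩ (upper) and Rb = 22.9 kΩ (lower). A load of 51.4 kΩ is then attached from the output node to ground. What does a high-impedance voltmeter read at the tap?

V_out ≈ 2.22 V

The load sits in parallel with Rb: Rb‖R_L = (22.9 × 51.4) / (22.9 + 51.4) = 15.84 kΩ.
V_out = 40.0 × 15.84 / (270 + 15.84) = 40.0 × 15.84/285.8 = 2.22 V.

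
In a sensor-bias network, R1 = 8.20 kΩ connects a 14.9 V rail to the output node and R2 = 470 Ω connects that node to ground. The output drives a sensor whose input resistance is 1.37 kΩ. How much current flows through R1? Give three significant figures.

I ≈ 1.74 mA

R2‖R_L = 349.9 Ω, so the source sees R1 + R2‖R_L = 8550 Ω.
I = 14.9 V / 8550 Ω = 1.74 mA.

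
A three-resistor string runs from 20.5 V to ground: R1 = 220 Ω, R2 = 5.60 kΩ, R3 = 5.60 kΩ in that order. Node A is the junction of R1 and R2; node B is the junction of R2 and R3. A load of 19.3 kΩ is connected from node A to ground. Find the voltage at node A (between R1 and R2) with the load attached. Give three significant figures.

Below node A the series string R2+R3 = 11200 Ω sits in parallel with the 19300 Ω load: 7087 Ω.
V_A = 20.5 × 7087/(220 + 7087) = 19.9 V.

V ≈ 19.9 V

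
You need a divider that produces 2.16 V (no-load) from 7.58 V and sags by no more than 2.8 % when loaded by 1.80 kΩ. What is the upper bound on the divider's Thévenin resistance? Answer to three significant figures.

Loading drop = R_th/(R_th + R_L) ≤ 0.0280, so R_th ≤ R_L · ε/(1−ε) = 1.80 kΩ × 0.0280/0.9720 = 51.9 Ω.

R_th ≤ 51.9 Ω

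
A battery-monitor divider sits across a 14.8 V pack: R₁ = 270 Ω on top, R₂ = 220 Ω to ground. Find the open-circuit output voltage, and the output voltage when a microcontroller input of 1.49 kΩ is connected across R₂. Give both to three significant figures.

Unloaded: 6.64 V; loaded: 6.14 V

Open-circuit: V = 14.8 × 220/(270 + 220) = 6.64 V.
With the load, R₂ becomes R₂‖R_L = 191.7 Ω, so V = 14.8 × 191.7/461.7 = 6.14 V.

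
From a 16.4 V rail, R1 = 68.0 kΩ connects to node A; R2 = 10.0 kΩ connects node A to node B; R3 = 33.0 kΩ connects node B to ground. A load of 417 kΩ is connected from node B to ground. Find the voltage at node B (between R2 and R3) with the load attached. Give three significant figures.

V ≈ 4.62 V

At node B, R3 is in parallel with the load: R3‖R_L = 30.58 kΩ.
Below node A the resistance is R2 + (R3‖R_L) = 40.58 kΩ, so V_A = 16.4 × 40.58/108.6 = 6.129 V.
Then V_B = V_A × (R3‖R_L)/(R2 + R3‖R_L) = 6.129 × 30.58/40.58 = 4.62 V.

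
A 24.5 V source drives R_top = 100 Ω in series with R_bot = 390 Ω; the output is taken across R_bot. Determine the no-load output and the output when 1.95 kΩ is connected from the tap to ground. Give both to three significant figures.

Open-circuit: V = 24.5 × 390/(100 + 390) = 19.5 V.
With the load, R_bot becomes R_bot‖R_L = 325.0 Ω, so V = 24.5 × 325.0/425.0 = 18.7 V.

Unloaded: 19.5 V; loaded: 18.7 V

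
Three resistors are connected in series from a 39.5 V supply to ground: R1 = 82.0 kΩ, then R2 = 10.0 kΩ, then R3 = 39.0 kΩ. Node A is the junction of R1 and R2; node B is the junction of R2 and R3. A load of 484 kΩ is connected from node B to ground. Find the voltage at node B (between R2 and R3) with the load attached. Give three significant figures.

V ≈ 11.1 V

At node B, R3 is in parallel with the load: R3‖R_L = 36.09 kΩ.
Below node A the resistance is R2 + (R3‖R_L) = 46.09 kΩ, so V_A = 39.5 × 46.09/128.1 = 14.21 V.
Then V_B = V_A × (R3‖R_L)/(R2 + R3‖R_L) = 14.21 × 36.09/46.09 = 11.1 V.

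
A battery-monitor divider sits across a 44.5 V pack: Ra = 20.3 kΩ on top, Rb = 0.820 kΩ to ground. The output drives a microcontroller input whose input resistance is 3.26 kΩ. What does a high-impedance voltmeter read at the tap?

V_out ≈ 1.39 V

The load sits in parallel with Rb: Rb‖R_L = (820 × 3260) / (820 + 3260) = 655.2 Ω.
V_out = 44.5 × 655.2 / (20300 + 655.2) = 44.5 × 655.2/20960 = 1.39 V.
(Unloaded it would have been 1.73 V.)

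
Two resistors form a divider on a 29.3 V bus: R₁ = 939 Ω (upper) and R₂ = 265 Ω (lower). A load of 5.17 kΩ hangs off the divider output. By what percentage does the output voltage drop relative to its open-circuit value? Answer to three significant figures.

The divider's output (Thévenin) resistance is R₁‖R₂ = 206.7 Ω.
Fractional drop under load = R_th/(R_th + R_L) = 206.7 / (206.7 + 5170) = 0.03844.
So the output falls by 3.84 %.

3.84 %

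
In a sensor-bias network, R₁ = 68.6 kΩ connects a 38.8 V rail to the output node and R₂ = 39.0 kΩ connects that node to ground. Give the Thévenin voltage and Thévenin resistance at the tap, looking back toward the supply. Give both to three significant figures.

V_th is the open-circuit tap voltage: 38.8 × 39.0/(68.6 + 39.0) = 14.1 V.
With the supply zeroed, R₁ and R₂ appear in parallel from the tap: R_th = R₁‖R₂ = (68.6 × 39.0)/107.6 = 24.9 kΩ.

V_th = 14.1 V, R_th = 24.9 kΩ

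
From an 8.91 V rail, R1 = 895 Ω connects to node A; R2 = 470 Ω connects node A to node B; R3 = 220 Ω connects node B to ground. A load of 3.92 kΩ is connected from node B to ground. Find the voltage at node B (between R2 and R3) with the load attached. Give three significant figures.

At node B, R3 is in parallel with the load: R3‖R_L = 208.3 Ω.
Below node A the resistance is R2 + (R3‖R_L) = 678.3 Ω, so V_A = 8.91 × 678.3/1573 = 3.841 V.
Then V_B = V_A × (R3‖R_L)/(R2 + R3‖R_L) = 3.841 × 208.3/678.3 = 1.18 V.

V ≈ 1.18 V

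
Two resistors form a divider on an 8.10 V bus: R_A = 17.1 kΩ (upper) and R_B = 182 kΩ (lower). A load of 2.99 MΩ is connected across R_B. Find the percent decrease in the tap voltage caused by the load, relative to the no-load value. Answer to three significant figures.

0.520 %

The divider's output (Thévenin) resistance is R_A‖R_B = 15.63 kΩ.
Fractional drop under load = R_th/(R_th + R_L) = 15.63 / (15.63 + 2990) = 0.005201.
So the output falls by 0.520 %.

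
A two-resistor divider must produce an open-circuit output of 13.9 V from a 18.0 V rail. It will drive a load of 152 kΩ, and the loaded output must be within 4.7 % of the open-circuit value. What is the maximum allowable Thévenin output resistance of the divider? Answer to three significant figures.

R_th ≤ 7.50 kΩ

Loading drop = R_th/(R_th + R_L) ≤ 0.0470, so R_th ≤ R_L · ε/(1−ε) = 152 kΩ × 0.0470/0.9530 = 7.50 kΩ.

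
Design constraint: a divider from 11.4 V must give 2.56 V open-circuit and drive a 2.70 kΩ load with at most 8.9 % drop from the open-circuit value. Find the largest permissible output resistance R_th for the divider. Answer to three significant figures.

R_th ≤ 264 Ω

Loading drop = R_th/(R_th + R_L) ≤ 0.0890, so R_th ≤ R_L · ε/(1−ε) = 2.70 kΩ × 0.0890/0.9110 = 264 Ω.
(Any R1, R2 with R2/(R1+R2) = 0.225 and R1‖R2 ≤ 264 Ω will meet the spec.)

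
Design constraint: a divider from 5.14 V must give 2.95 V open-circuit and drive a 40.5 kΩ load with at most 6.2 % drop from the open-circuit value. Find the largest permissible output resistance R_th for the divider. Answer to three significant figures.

Loading drop = R_th/(R_th + R_L) ≤ 0.0620, so R_th ≤ R_L · ε/(1−ε) = 40.5 kΩ × 0.0620/0.9380 = 2.68 kΩ.
(Any R1, R2 with R2/(R1+R2) = 0.574 and R1‖R2 ≤ 2.68 kΩ will meet the spec.)

R_th ≤ 2.68 kΩ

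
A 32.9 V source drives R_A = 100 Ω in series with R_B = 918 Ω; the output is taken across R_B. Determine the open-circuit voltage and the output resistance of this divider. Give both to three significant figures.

V_th is the open-circuit tap voltage: 32.9 × 918/(100 + 918) = 29.7 V.
With the supply zeroed, R_A and R_B appear in parallel from the tap: R_th = R_A‖R_B = (100 × 918)/1018 = 90.2 Ω.

V_th = 29.7 V, R_th = 90.2 Ω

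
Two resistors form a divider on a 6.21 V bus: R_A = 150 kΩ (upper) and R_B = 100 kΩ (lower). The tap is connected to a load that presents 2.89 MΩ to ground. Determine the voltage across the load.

The load sits in parallel with R_B: R_B‖R_L = (100 × 2890) / (100 + 2890) = 96.66 kΩ.
V_out = 6.21 × 96.66 / (150 + 96.66) = 6.21 × 96.66/246.7 = 2.43 V.
(Unloaded it would have been 2.48 V.)

V_out ≈ 2.43 V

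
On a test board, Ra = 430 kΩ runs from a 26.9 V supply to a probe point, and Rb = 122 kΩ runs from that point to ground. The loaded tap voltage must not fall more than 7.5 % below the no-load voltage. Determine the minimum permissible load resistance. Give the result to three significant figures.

R_L(min) ≈ 1.17 MΩ

Output resistance R_th = Ra‖Rb = (430 × 122)/552.0 = 95.04 kΩ.
The fractional drop is R_th/(R_th + R_L); requiring this ≤ 0.0750 gives R_L ≥ R_th(1/0.0750 − 1) = 95.04 × 12.33 = 1.17 MΩ.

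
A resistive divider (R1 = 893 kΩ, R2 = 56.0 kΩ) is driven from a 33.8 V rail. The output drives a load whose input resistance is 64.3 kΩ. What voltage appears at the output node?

V_out ≈ 1.10 V

The load sits in parallel with R2: R2‖R_L = (56.0 × 64.3) / (56.0 + 64.3) = 29.93 kΩ.
V_out = 33.8 × 29.93 / (893 + 29.93) = 33.8 × 29.93/922.9 = 1.10 V.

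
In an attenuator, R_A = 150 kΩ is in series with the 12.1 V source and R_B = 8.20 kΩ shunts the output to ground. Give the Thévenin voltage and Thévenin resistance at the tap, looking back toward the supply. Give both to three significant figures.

V_th is the open-circuit tap voltage: 12.1 × 8.20/(150 + 8.20) = 0.627 V.
With the supply zeroed, R_A and R_B appear in parallel from the tap: R_th = R_A‖R_B = (150 × 8.20)/158.2 = 7.77 kΩ.

V_th = 0.627 V, R_th = 7.77 kΩ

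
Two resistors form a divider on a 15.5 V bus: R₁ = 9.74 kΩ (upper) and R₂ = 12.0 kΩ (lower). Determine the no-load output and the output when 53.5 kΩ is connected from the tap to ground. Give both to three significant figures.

Open-circuit: V = 15.5 × 12.0/(9.74 + 12.0) = 8.56 V.
With the load, R₂ becomes R₂‖R_L = 9.802 kΩ, so V = 15.5 × 9.802/19.54 = 7.77 V.

Unloaded: 8.56 V; loaded: 7.77 V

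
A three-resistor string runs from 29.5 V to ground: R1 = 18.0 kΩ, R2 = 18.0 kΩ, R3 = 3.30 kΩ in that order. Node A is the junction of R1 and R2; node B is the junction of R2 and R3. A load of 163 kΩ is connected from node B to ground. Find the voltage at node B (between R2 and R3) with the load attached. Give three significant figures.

At node B, R3 is in parallel with the load: R3‖R_L = 3.235 kΩ.
Below node A the resistance is R2 + (R3‖R_L) = 21.23 kΩ, so V_A = 29.5 × 21.23/39.23 = 15.97 V.
Then V_B = V_A × (R3‖R_L)/(R2 + R3‖R_L) = 15.97 × 3.235/21.23 = 2.43 V.

V ≈ 2.43 V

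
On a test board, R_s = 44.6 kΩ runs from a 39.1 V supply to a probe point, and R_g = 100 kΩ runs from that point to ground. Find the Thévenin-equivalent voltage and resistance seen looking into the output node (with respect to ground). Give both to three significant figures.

V_th is the open-circuit tap voltage: 39.1 × 100/(44.6 + 100) = 27.0 V.
With the supply zeroed, R_s and R_g appear in parallel from the tap: R_th = R_s‖R_g = (44.6 × 100)/144.6 = 30.8 kΩ.

V_th = 27.0 V, R_th = 30.8 kΩ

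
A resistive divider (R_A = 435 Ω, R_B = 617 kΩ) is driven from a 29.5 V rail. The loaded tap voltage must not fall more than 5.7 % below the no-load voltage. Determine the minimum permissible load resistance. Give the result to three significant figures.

Output resistance R_th = R_A‖R_B = (435 × 617000)/617400 = 434.7 Ω.
The fractional drop is R_th/(R_th + R_L); requiring this ≤ 0.0570 gives R_L ≥ R_th(1/0.0570 − 1) = 434.7 × 16.54 = 7.19 kΩ.

R_L(min) ≈ 7.19 kΩ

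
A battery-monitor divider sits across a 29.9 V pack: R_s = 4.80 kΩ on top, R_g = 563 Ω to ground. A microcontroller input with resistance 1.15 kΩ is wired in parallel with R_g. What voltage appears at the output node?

V_out ≈ 2.18 V

The load sits in parallel with R_g: R_g‖R_L = (563 × 1150) / (563 + 1150) = 378.0 Ω.
V_out = 29.9 × 378.0 / (4800 + 378.0) = 29.9 × 378.0/5178 = 2.18 V.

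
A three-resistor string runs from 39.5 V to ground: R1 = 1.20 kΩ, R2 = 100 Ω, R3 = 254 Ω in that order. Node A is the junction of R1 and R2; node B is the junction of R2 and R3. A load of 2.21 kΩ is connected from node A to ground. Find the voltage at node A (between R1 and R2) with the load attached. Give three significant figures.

V ≈ 8.01 V

Below node A the series string R2+R3 = 354.0 Ω sits in parallel with the 2210 Ω load: 305.1 Ω.
V_A = 39.5 × 305.1/(1200 + 305.1) = 8.01 V.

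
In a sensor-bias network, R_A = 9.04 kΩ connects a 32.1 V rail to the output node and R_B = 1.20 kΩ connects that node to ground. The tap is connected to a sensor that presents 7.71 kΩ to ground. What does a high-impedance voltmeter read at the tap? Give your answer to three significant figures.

The load sits in parallel with R_B: R_B‖R_L = (1.20 × 7.71) / (1.20 + 7.71) = 1.038 kΩ.
V_out = 32.1 × 1.038 / (9.04 + 1.038) = 32.1 × 1.038/10.08 = 3.31 V.
(Unloaded it would have been 3.76 V.)

V_out ≈ 3.31 V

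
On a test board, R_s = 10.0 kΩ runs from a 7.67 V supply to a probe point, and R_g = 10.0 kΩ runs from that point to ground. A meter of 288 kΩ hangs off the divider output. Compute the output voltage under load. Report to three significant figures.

The load sits in parallel with R_g: R_g‖R_L = (10.0 × 288) / (10.0 + 288) = 9.664 kΩ.
V_out = 7.67 × 9.664 / (10.0 + 9.664) = 7.67 × 9.664/19.66 = 3.77 V.

V_out ≈ 3.77 V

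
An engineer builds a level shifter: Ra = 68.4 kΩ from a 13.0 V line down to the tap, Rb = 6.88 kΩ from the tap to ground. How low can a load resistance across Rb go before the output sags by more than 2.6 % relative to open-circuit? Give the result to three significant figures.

R_L(min) ≈ 234 kΩ

Output resistance R_th = Ra‖Rb = (68.4 × 6.88)/75.28 = 6.251 kΩ.
The fractional drop is R_th/(R_th + R_L); requiring this ≤ 0.0260 gives R_L ≥ R_th(1/0.0260 − 1) = 6.251 × 37.46 = 234 kΩ.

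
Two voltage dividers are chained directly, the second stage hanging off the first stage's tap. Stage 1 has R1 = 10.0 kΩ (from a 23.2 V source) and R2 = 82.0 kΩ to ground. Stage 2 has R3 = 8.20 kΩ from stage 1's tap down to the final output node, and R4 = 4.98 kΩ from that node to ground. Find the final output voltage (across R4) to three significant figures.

V_out ≈ 4.66 V

Stage 2 presents R3+R4 = 13.18 kΩ as a load on stage 1's tap.
Stage 1's lower leg becomes R2‖(R3+R4) = 11.35 kΩ, so V_mid = 23.2 × 11.35/21.35 = 12.34 V.
Stage 2 is itself unloaded: V_out = V_mid × R4/(R3+R4) = 12.34 × 4.98/13.18 = 4.66 V.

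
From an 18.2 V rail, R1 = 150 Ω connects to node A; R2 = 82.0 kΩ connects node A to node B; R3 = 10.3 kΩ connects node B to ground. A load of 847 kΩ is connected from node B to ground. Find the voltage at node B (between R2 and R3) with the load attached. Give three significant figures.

V ≈ 2.01 V

At node B, R3 is in parallel with the load: R3‖R_L = 10180 Ω.
Below node A the resistance is R2 + (R3‖R_L) = 92180 Ω, so V_A = 18.2 × 92180/92330 = 18.17 V.
Then V_B = V_A × (R3‖R_L)/(R2 + R3‖R_L) = 18.17 × 10180/92180 = 2.01 V.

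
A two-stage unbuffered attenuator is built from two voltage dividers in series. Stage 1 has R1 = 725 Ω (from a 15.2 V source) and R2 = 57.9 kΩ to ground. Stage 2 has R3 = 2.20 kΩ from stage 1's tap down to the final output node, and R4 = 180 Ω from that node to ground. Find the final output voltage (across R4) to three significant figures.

Stage 2 presents R3+R4 = 2380 Ω as a load on stage 1's tap.
Stage 1's lower leg becomes R2‖(R3+R4) = 2286 Ω, so V_mid = 15.2 × 2286/3011 = 11.54 V.
Stage 2 is itself unloaded: V_out = V_mid × R4/(R3+R4) = 11.54 × 180/2380 = 0.873 V.

V_out ≈ 0.873 V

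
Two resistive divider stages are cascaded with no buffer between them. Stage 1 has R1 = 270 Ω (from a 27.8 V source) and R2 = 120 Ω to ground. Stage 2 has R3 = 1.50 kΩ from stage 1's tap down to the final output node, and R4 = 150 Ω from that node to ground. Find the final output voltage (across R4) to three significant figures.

V_out ≈ 0.740 V

Stage 2 presents R3+R4 = 1650 Ω as a load on stage 1's tap.
Stage 1's lower leg becomes R2‖(R3+R4) = 111.9 Ω, so V_mid = 27.8 × 111.9/381.9 = 8.144 V.
Stage 2 is itself unloaded: V_out = V_mid × R4/(R3+R4) = 8.144 × 150/1650 = 0.740 V.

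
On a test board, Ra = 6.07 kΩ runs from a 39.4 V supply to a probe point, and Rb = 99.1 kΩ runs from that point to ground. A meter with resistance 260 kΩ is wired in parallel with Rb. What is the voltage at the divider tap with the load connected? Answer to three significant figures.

The load sits in parallel with Rb: Rb‖R_L = (99.1 × 260) / (99.1 + 260) = 71.75 kΩ.
V_out = 39.4 × 71.75 / (6.07 + 71.75) = 39.4 × 71.75/77.82 = 36.3 V.

V_out ≈ 36.3 V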